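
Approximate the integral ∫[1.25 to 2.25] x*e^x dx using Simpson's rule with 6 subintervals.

f(x) = x*e^x
a = 1.25, b = 2.25, n = 6
h = (b - a)/n = 0.166667

Simpson's rule: (h/3)[f(x₀) + 4f(x₁) + 2f(x₂) + ... + f(xₙ)]

x_0 = 1.2500, f(x_0) = 4.362929, coefficient = 1
x_1 = 1.4167, f(x_1) = 5.841417, coefficient = 4
x_2 = 1.5833, f(x_2) = 7.712679, coefficient = 2
x_3 = 1.7500, f(x_3) = 10.070555, coefficient = 4
x_4 = 1.9167, f(x_4) = 13.029998, coefficient = 2
x_5 = 2.0833, f(x_5) = 16.731656, coefficient = 4
x_6 = 2.2500, f(x_6) = 21.347406, coefficient = 1

I ≈ (0.166667/3) × 197.770200 = 10.987233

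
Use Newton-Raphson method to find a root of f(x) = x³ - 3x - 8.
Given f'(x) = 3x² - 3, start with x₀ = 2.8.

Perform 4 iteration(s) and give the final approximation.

f(x) = x³ - 3x - 8
f'(x) = 3x² - 3
x₀ = 2.8

Newton-Raphson formula: x_{n+1} = x_n - f(x_n)/f'(x_n)

Iteration 1:
  f(2.800000) = 5.552000
  f'(2.800000) = 20.520000
  x_1 = 2.800000 - 5.552000/20.520000 = 2.529435
Iteration 2:
  f(2.529435) = 0.595120
  f'(2.529435) = 16.194120
  x_2 = 2.529435 - 0.595120/16.194120 = 2.492686
Iteration 3:
  f(2.492686) = 0.010198
  f'(2.492686) = 15.640444
  x_3 = 2.492686 - 0.010198/15.640444 = 2.492034
Iteration 4:
  f(2.492034) = 0.000003
  f'(2.492034) = 15.630693
  x_4 = 2.492034 - 0.000003/15.630693 = 2.492033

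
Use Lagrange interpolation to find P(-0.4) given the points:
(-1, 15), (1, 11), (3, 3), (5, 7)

Lagrange interpolation formula:
P(x) = Σ yᵢ × Lᵢ(x)
where Lᵢ(x) = Π_{j≠i} (x - xⱼ)/(xᵢ - xⱼ)

L_0(-0.4) = (-0.4 - 1)/(-1 - 1) × (-0.4 - 3)/(-1 - 3) × (-0.4 - 5)/(-1 - 5) = 0.535500
L_1(-0.4) = (-0.4 - (-1))/(1 - (-1)) × (-0.4 - 3)/(1 - 3) × (-0.4 - 5)/(1 - 5) = 0.688500
L_2(-0.4) = (-0.4 - (-1))/(3 - (-1)) × (-0.4 - 1)/(3 - 1) × (-0.4 - 5)/(3 - 5) = -0.283500
L_3(-0.4) = (-0.4 - (-1))/(5 - (-1)) × (-0.4 - 1)/(5 - 1) × (-0.4 - 3)/(5 - 3) = 0.059500

P(-0.4) = 15×L_0(-0.4) + 11×L_1(-0.4) + 3×L_2(-0.4) + 7×L_3(-0.4)
P(-0.4) = 15.172000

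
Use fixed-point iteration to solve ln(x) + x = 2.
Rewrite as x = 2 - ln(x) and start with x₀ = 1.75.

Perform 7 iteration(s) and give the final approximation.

Equation: ln(x) + x = 2
Fixed-point form: x = 2 - ln(x)
x₀ = 1.75

x_1 = g(1.750000) = 1.440384
x_2 = g(1.440384) = 1.635090
x_3 = g(1.635090) = 1.508302
x_4 = g(1.508302) = 1.589015
x_5 = g(1.589015) = 1.536885
x_6 = g(1.536885) = 1.570242
x_7 = g(1.570242) = 1.548770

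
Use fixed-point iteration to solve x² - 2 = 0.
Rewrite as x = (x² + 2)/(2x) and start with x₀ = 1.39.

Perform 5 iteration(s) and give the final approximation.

Equation: x² - 2 = 0
Fixed-point form: x = (x² + 2)/(2x)
x₀ = 1.39

x_1 = g(1.390000) = 1.414424
x_2 = g(1.414424) = 1.414214
x_3 = g(1.414214) = 1.414214
x_4 = g(1.414214) = 1.414214
x_5 = g(1.414214) = 1.414214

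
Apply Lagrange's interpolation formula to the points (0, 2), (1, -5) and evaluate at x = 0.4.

Lagrange interpolation formula:
P(x) = Σ yᵢ × Lᵢ(x)
where Lᵢ(x) = Π_{j≠i} (x - xⱼ)/(xᵢ - xⱼ)

L_0(0.4) = (0.4 - 1)/(0 - 1) = 0.600000
L_1(0.4) = (0.4 - 0)/(1 - 0) = 0.400000

P(0.4) = 2×L_0(0.4) + (-5)×L_1(0.4)
P(0.4) = -0.800000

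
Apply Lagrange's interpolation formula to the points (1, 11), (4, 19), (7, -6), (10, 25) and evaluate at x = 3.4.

Lagrange interpolation formula:
P(x) = Σ yᵢ × Lᵢ(x)
where Lᵢ(x) = Π_{j≠i} (x - xⱼ)/(xᵢ - xⱼ)

L_0(3.4) = (3.4 - 4)/(1 - 4) × (3.4 - 7)/(1 - 7) × (3.4 - 10)/(1 - 10) = 0.088000
L_1(3.4) = (3.4 - 1)/(4 - 1) × (3.4 - 7)/(4 - 7) × (3.4 - 10)/(4 - 10) = 1.056000
L_2(3.4) = (3.4 - 1)/(7 - 1) × (3.4 - 4)/(7 - 4) × (3.4 - 10)/(7 - 10) = -0.176000
L_3(3.4) = (3.4 - 1)/(10 - 1) × (3.4 - 4)/(10 - 4) × (3.4 - 7)/(10 - 7) = 0.032000

P(3.4) = 11×L_0(3.4) + 19×L_1(3.4) + (-6)×L_2(3.4) + 25×L_3(3.4)
P(3.4) = 22.888000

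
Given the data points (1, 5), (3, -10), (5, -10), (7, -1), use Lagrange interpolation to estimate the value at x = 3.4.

Lagrange interpolation formula:
P(x) = Σ yᵢ × Lᵢ(x)
where Lᵢ(x) = Π_{j≠i} (x - xⱼ)/(xᵢ - xⱼ)

L_0(3.4) = (3.4 - 3)/(1 - 3) × (3.4 - 5)/(1 - 5) × (3.4 - 7)/(1 - 7) = -0.048000
L_1(3.4) = (3.4 - 1)/(3 - 1) × (3.4 - 5)/(3 - 5) × (3.4 - 7)/(3 - 7) = 0.864000
L_2(3.4) = (3.4 - 1)/(5 - 1) × (3.4 - 3)/(5 - 3) × (3.4 - 7)/(5 - 7) = 0.216000
L_3(3.4) = (3.4 - 1)/(7 - 1) × (3.4 - 3)/(7 - 3) × (3.4 - 5)/(7 - 5) = -0.032000

P(3.4) = 5×L_0(3.4) + (-10)×L_1(3.4) + (-10)×L_2(3.4) + (-1)×L_3(3.4)
P(3.4) = -11.008000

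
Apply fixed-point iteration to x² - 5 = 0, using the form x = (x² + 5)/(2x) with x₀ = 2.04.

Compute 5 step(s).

Equation: x² - 5 = 0
Fixed-point form: x = (x² + 5)/(2x)
x₀ = 2.04

x_1 = g(2.040000) = 2.245490
x_2 = g(2.245490) = 2.236088
x_3 = g(2.236088) = 2.236068
x_4 = g(2.236068) = 2.236068
x_5 = g(2.236068) = 2.236068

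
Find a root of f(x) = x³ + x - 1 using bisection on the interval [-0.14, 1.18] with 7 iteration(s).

f(x) = x³ + x - 1
Initial interval: [-0.14, 1.18]

Iteration 1:
  c_1 = (-0.140000 + 1.180000)/2 = 0.520000
  f(c_1) = f(0.520000) = -0.339392
  f(a) × f(c) ≥ 0, new interval: [0.520000, 1.180000]
Iteration 2:
  c_2 = (0.520000 + 1.180000)/2 = 0.850000
  f(c_2) = f(0.850000) = 0.464125
  f(a) × f(c) < 0, new interval: [0.520000, 0.850000]
Iteration 3:
  c_3 = (0.520000 + 0.850000)/2 = 0.685000
  f(c_3) = f(0.685000) = 0.006419
  f(a) × f(c) < 0, new interval: [0.520000, 0.685000]
Iteration 4:
  c_4 = (0.520000 + 0.685000)/2 = 0.602500
  f(c_4) = f(0.602500) = -0.178789
  f(a) × f(c) ≥ 0, new interval: [0.602500, 0.685000]
Iteration 5:
  c_5 = (0.602500 + 0.685000)/2 = 0.643750
  f(c_5) = f(0.643750) = -0.089471
  f(a) × f(c) ≥ 0, new interval: [0.643750, 0.685000]
Iteration 6:
  c_6 = (0.643750 + 0.685000)/2 = 0.664375
  f(c_6) = f(0.664375) = -0.042374
  f(a) × f(c) ≥ 0, new interval: [0.664375, 0.685000]
Iteration 7:
  c_7 = (0.664375 + 0.685000)/2 = 0.674688
  f(c_7) = f(0.674688) = -0.018193
  f(a) × f(c) ≥ 0, new interval: [0.674688, 0.685000]

After 7 iteration(s), the approximation is c_7 = 0.674688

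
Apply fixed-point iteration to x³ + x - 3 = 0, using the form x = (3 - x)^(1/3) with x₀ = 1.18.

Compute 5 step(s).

Equation: x³ + x - 3 = 0
Fixed-point form: x = (3 - x)^(1/3)
x₀ = 1.18

x_1 = g(1.180000) = 1.220929
x_2 = g(1.220929) = 1.211707
x_3 = g(1.211707) = 1.213797
x_4 = g(1.213797) = 1.213324
x_5 = g(1.213324) = 1.213431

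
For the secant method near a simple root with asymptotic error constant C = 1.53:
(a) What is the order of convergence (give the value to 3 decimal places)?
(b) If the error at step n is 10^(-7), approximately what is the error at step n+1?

(a) Secant method has superlinear convergence with order φ = (1+√5)/2 ≈ 1.618.
    This means |e_{n+1}| ≈ C|e_n|^1.618.

(b) With |e_n| = 10^(-7) and C = 1.53:
    |e_{n+1}| ≈ 1.53 × (10^(-7))^1.618 = 1.53 × 10^(-11.33)

(a) ≈ 1.618 (golden ratio); (b) |e_{n+1}| ≈ 7.219e-12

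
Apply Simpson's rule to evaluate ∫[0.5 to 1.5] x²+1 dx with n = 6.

f(x) = x²+1
a = 0.5, b = 1.5, n = 6
h = (b - a)/n = 0.166667

Simpson's rule: (h/3)[f(x₀) + 4f(x₁) + 2f(x₂) + ... + f(xₙ)]

x_0 = 0.5000, f(x_0) = 1.250000, coefficient = 1
x_1 = 0.6667, f(x_1) = 1.444444, coefficient = 4
x_2 = 0.8333, f(x_2) = 1.694444, coefficient = 2
x_3 = 1.0000, f(x_3) = 2.000000, coefficient = 4
x_4 = 1.1667, f(x_4) = 2.361111, coefficient = 2
x_5 = 1.3333, f(x_5) = 2.777778, coefficient = 4
x_6 = 1.5000, f(x_6) = 3.250000, coefficient = 1

I ≈ (0.166667/3) × 37.500000 = 2.083333
Exact value: 2.083333
Error: 0.000000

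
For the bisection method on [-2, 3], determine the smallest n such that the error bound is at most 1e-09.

We need (b-a)/2^n ≤ 1e-09
(3 - (-2))/2^n ≤ 1e-09
5/2^n ≤ 1e-09
2^n ≥ 5000000000
n ≥ log₂(5000000000) = 32.22
n ≥ 33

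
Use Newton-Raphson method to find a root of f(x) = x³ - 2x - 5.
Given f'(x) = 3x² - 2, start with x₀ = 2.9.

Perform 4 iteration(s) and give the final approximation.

f(x) = x³ - 2x - 5
f'(x) = 3x² - 2
x₀ = 2.9

Newton-Raphson formula: x_{n+1} = x_n - f(x_n)/f'(x_n)

Iteration 1:
  f(2.900000) = 13.589000
  f'(2.900000) = 23.230000
  x_1 = 2.900000 - 13.589000/23.230000 = 2.315024
Iteration 2:
  f(2.315024) = 2.776939
  f'(2.315024) = 14.078004
  x_2 = 2.315024 - 2.776939/14.078004 = 2.117770
Iteration 3:
  f(2.117770) = 0.262551
  f'(2.117770) = 11.454848
  x_3 = 2.117770 - 0.262551/11.454848 = 2.094849
Iteration 4:
  f(2.094849) = 0.003326
  f'(2.094849) = 11.165182
  x_4 = 2.094849 - 0.003326/11.165182 = 2.094552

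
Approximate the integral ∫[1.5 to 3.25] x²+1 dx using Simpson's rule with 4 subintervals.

f(x) = x²+1
a = 1.5, b = 3.25, n = 4
h = (b - a)/n = 0.437500

Simpson's rule: (h/3)[f(x₀) + 4f(x₁) + 2f(x₂) + ... + f(xₙ)]

x_0 = 1.5000, f(x_0) = 3.250000, coefficient = 1
x_1 = 1.9375, f(x_1) = 4.753906, coefficient = 4
x_2 = 2.3750, f(x_2) = 6.640625, coefficient = 2
x_3 = 2.8125, f(x_3) = 8.910156, coefficient = 4
x_4 = 3.2500, f(x_4) = 11.562500, coefficient = 1

I ≈ (0.437500/3) × 82.750000 = 12.067708
Exact value: 12.067708
Error: 0.000000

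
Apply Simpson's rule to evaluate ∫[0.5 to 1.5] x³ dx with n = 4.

f(x) = x³
a = 0.5, b = 1.5, n = 4
h = (b - a)/n = 0.250000

Simpson's rule: (h/3)[f(x₀) + 4f(x₁) + 2f(x₂) + ... + f(xₙ)]

x_0 = 0.5000, f(x_0) = 0.125000, coefficient = 1
x_1 = 0.7500, f(x_1) = 0.421875, coefficient = 4
x_2 = 1.0000, f(x_2) = 1.000000, coefficient = 2
x_3 = 1.2500, f(x_3) = 1.953125, coefficient = 4
x_4 = 1.5000, f(x_4) = 3.375000, coefficient = 1

I ≈ (0.250000/3) × 15.000000 = 1.250000
Exact value: 1.250000
Error: 0.000000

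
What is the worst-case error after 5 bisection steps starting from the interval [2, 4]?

Bisection error bound: |error| ≤ (b-a)/2^n
|error| ≤ (4 - 2)/2^5 = 2/2^5
|error| ≤ 0.0625000000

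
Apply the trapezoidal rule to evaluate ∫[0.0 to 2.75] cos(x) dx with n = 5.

f(x) = cos(x)
a = 0.0, b = 2.75, n = 5
h = (b - a)/n = 0.550000

Trapezoidal rule: (h/2)[f(x₀) + 2f(x₁) + 2f(x₂) + ... + f(xₙ)]

x_0 = 0.0000, f(x_0) = 1.000000, coefficient = 1
x_1 = 0.5500, f(x_1) = 0.852525, coefficient = 2
x_2 = 1.1000, f(x_2) = 0.453596, coefficient = 2
x_3 = 1.6500, f(x_3) = -0.079121, coefficient = 2
x_4 = 2.2000, f(x_4) = -0.588501, coefficient = 2
x_5 = 2.7500, f(x_5) = -0.924302, coefficient = 1

I ≈ (0.550000/2) × 1.352695 = 0.371991
Exact value: 0.381661
Error: 0.009670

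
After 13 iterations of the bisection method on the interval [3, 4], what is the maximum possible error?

Bisection error bound: |error| ≤ (b-a)/2^n
|error| ≤ (4 - 3)/2^13 = 1/2^13
|error| ≤ 0.0001220703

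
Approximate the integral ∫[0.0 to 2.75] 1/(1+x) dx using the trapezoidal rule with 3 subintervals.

f(x) = 1/(1+x)
a = 0.0, b = 2.75, n = 3
h = (b - a)/n = 0.916667

Trapezoidal rule: (h/2)[f(x₀) + 2f(x₁) + 2f(x₂) + ... + f(xₙ)]

x_0 = 0.0000, f(x_0) = 1.000000, coefficient = 1
x_1 = 0.9167, f(x_1) = 0.521739, coefficient = 2
x_2 = 1.8333, f(x_2) = 0.352941, coefficient = 2
x_3 = 2.7500, f(x_3) = 0.266667, coefficient = 1

I ≈ (0.916667/2) × 3.016027 = 1.382346
Exact value: 1.321756
Error: 0.060590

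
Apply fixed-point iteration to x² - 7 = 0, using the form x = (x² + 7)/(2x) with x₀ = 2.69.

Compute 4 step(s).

Equation: x² - 7 = 0
Fixed-point form: x = (x² + 7)/(2x)
x₀ = 2.69

x_1 = g(2.690000) = 2.646115
x_2 = g(2.646115) = 2.645751
x_3 = g(2.645751) = 2.645751
x_4 = g(2.645751) = 2.645751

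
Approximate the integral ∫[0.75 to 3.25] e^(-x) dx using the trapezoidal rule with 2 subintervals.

f(x) = e^(-x)
a = 0.75, b = 3.25, n = 2
h = (b - a)/n = 1.250000

Trapezoidal rule: (h/2)[f(x₀) + 2f(x₁) + 2f(x₂) + ... + f(xₙ)]

x_0 = 0.7500, f(x_0) = 0.472367, coefficient = 1
x_1 = 2.0000, f(x_1) = 0.135335, coefficient = 2
x_2 = 3.2500, f(x_2) = 0.038774, coefficient = 1

I ≈ (1.250000/2) × 0.781811 = 0.488632
Exact value: 0.433592
Error: 0.055040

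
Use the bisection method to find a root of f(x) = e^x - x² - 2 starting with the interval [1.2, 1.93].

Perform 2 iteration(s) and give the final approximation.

f(x) = e^x - x² - 2
Initial interval: [1.2, 1.93]

Iteration 1:
  c_1 = (1.200000 + 1.930000)/2 = 1.565000
  f(c_1) = f(1.565000) = 0.333450
  f(a) × f(c) < 0, new interval: [1.200000, 1.565000]
Iteration 2:
  c_2 = (1.200000 + 1.565000)/2 = 1.382500
  f(c_2) = f(1.382500) = 0.073545
  f(a) × f(c) < 0, new interval: [1.200000, 1.382500]

After 2 iteration(s), the approximation is c_2 = 1.382500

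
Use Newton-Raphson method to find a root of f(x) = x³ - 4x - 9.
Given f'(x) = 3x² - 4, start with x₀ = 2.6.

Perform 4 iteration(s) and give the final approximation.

f(x) = x³ - 4x - 9
f'(x) = 3x² - 4
x₀ = 2.6

Newton-Raphson formula: x_{n+1} = x_n - f(x_n)/f'(x_n)

Iteration 1:
  f(2.600000) = -1.824000
  f'(2.600000) = 16.280000
  x_1 = 2.600000 - (-1.824000)/16.280000 = 2.712039
Iteration 2:
  f(2.712039) = 0.099318
  f'(2.712039) = 18.065472
  x_2 = 2.712039 - 0.099318/18.065472 = 2.706542
Iteration 3:
  f(2.706542) = 0.000246
  f'(2.706542) = 17.976103
  x_3 = 2.706542 - 0.000246/17.976103 = 2.706528
Iteration 4:
  f(2.706528) = 0.000000
  f'(2.706528) = 17.975881
  x_4 = 2.706528 - 0.000000/17.975881 = 2.706528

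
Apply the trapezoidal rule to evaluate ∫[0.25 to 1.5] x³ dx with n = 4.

f(x) = x³
a = 0.25, b = 1.5, n = 4
h = (b - a)/n = 0.312500

Trapezoidal rule: (h/2)[f(x₀) + 2f(x₁) + 2f(x₂) + ... + f(xₙ)]

x_0 = 0.2500, f(x_0) = 0.015625, coefficient = 1
x_1 = 0.5625, f(x_1) = 0.177979, coefficient = 2
x_2 = 0.8750, f(x_2) = 0.669922, coefficient = 2
x_3 = 1.1875, f(x_3) = 1.674561, coefficient = 2
x_4 = 1.5000, f(x_4) = 3.375000, coefficient = 1

I ≈ (0.312500/2) × 8.435547 = 1.318054
Exact value: 1.264648
Error: 0.053406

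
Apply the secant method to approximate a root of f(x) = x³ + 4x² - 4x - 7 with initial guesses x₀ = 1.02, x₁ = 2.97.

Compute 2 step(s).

f(x) = x³ + 4x² - 4x - 7
x₀ = 1.02, x₁ = 2.97

Secant formula: x_{n+1} = x_n - f(x_n)(x_n - x_{n-1})/(f(x_n) - f(x_{n-1}))

Iteration 1:
  f(1.020000) = -5.857192
  f(2.970000) = 42.601673
  x_2 = 2.970000 - 42.601673×(2.970000 - 1.020000)/(42.601673 - (-5.857192))
       = 1.255695
Iteration 2:
  f(2.970000) = 42.601673
  f(1.255695) = -3.735755
  x_3 = 1.255695 - (-3.735755)×(1.255695 - 2.970000)/(-3.735755 - 42.601673)
       = 1.393904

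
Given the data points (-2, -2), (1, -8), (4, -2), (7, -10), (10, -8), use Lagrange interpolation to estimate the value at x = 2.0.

Lagrange interpolation formula:
P(x) = Σ yᵢ × Lᵢ(x)
where Lᵢ(x) = Π_{j≠i} (x - xⱼ)/(xᵢ - xⱼ)

L_0(2.0) = (2.0 - 1)/(-2 - 1) × (2.0 - 4)/(-2 - 4) × (2.0 - 7)/(-2 - 7) × (2.0 - 10)/(-2 - 10) = -0.041152
L_1(2.0) = (2.0 - (-2))/(1 - (-2)) × (2.0 - 4)/(1 - 4) × (2.0 - 7)/(1 - 7) × (2.0 - 10)/(1 - 10) = 0.658436
L_2(2.0) = (2.0 - (-2))/(4 - (-2)) × (2.0 - 1)/(4 - 1) × (2.0 - 7)/(4 - 7) × (2.0 - 10)/(4 - 10) = 0.493827
L_3(2.0) = (2.0 - (-2))/(7 - (-2)) × (2.0 - 1)/(7 - 1) × (2.0 - 4)/(7 - 4) × (2.0 - 10)/(7 - 10) = -0.131687
L_4(2.0) = (2.0 - (-2))/(10 - (-2)) × (2.0 - 1)/(10 - 1) × (2.0 - 4)/(10 - 4) × (2.0 - 7)/(10 - 7) = 0.020576

P(2.0) = (-2)×L_0(2.0) + (-8)×L_1(2.0) + (-2)×L_2(2.0) + (-10)×L_3(2.0) + (-8)×L_4(2.0)
P(2.0) = -5.020576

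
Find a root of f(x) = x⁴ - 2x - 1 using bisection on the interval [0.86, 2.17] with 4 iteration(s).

f(x) = x⁴ - 2x - 1
Initial interval: [0.86, 2.17]

Iteration 1:
  c_1 = (0.860000 + 2.170000)/2 = 1.515000
  f(c_1) = f(1.515000) = 1.238058
  f(a) × f(c) < 0, new interval: [0.860000, 1.515000]
Iteration 2:
  c_2 = (0.860000 + 1.515000)/2 = 1.187500
  f(c_2) = f(1.187500) = -1.386459
  f(a) × f(c) ≥ 0, new interval: [1.187500, 1.515000]
Iteration 3:
  c_3 = (1.187500 + 1.515000)/2 = 1.351250
  f(c_3) = f(1.351250) = -0.368675
  f(a) × f(c) ≥ 0, new interval: [1.351250, 1.515000]
Iteration 4:
  c_4 = (1.351250 + 1.515000)/2 = 1.433125
  f(c_4) = f(1.433125) = 0.352039
  f(a) × f(c) < 0, new interval: [1.351250, 1.433125]

After 4 iteration(s), the approximation is c_4 = 1.433125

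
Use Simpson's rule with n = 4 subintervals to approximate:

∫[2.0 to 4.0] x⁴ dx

f(x) = x⁴
a = 2.0, b = 4.0, n = 4
h = (b - a)/n = 0.500000

Simpson's rule: (h/3)[f(x₀) + 4f(x₁) + 2f(x₂) + ... + f(xₙ)]

x_0 = 2.0000, f(x_0) = 16.000000, coefficient = 1
x_1 = 2.5000, f(x_1) = 39.062500, coefficient = 4
x_2 = 3.0000, f(x_2) = 81.000000, coefficient = 2
x_3 = 3.5000, f(x_3) = 150.062500, coefficient = 4
x_4 = 4.0000, f(x_4) = 256.000000, coefficient = 1

I ≈ (0.500000/3) × 1190.500000 = 198.416667
Exact value: 198.400000
Error: 0.016667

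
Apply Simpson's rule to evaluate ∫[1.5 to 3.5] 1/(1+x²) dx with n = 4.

f(x) = 1/(1+x²)
a = 1.5, b = 3.5, n = 4
h = (b - a)/n = 0.500000

Simpson's rule: (h/3)[f(x₀) + 4f(x₁) + 2f(x₂) + ... + f(xₙ)]

x_0 = 1.5000, f(x_0) = 0.307692, coefficient = 1
x_1 = 2.0000, f(x_1) = 0.200000, coefficient = 4
x_2 = 2.5000, f(x_2) = 0.137931, coefficient = 2
x_3 = 3.0000, f(x_3) = 0.100000, coefficient = 4
x_4 = 3.5000, f(x_4) = 0.075472, coefficient = 1

I ≈ (0.500000/3) × 1.859026 = 0.309838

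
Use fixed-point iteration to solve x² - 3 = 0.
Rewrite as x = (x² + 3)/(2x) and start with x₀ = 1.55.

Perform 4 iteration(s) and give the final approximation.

Equation: x² - 3 = 0
Fixed-point form: x = (x² + 3)/(2x)
x₀ = 1.55

x_1 = g(1.550000) = 1.742742
x_2 = g(1.742742) = 1.732084
x_3 = g(1.732084) = 1.732051
x_4 = g(1.732051) = 1.732051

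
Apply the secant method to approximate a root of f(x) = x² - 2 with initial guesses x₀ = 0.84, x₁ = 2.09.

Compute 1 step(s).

f(x) = x² - 2
x₀ = 0.84, x₁ = 2.09

Secant formula: x_{n+1} = x_n - f(x_n)(x_n - x_{n-1})/(f(x_n) - f(x_{n-1}))

Iteration 1:
  f(0.840000) = -1.294400
  f(2.090000) = 2.368100
  x_2 = 2.090000 - 2.368100×(2.090000 - 0.840000)/(2.368100 - (-1.294400))
       = 1.281775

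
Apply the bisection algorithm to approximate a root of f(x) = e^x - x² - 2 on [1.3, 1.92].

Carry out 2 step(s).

f(x) = e^x - x² - 2
Initial interval: [1.3, 1.92]

Iteration 1:
  c_1 = (1.300000 + 1.920000)/2 = 1.610000
  f(c_1) = f(1.610000) = 0.410711
  f(a) × f(c) < 0, new interval: [1.300000, 1.610000]
Iteration 2:
  c_2 = (1.300000 + 1.610000)/2 = 1.455000
  f(c_2) = f(1.455000) = 0.167458
  f(a) × f(c) < 0, new interval: [1.300000, 1.455000]

After 2 iteration(s), the approximation is c_2 = 1.455000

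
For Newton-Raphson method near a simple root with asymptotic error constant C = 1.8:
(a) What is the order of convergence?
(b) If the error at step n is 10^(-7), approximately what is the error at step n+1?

(a) Newton-Raphson has quadratic (order 2) convergence near simple roots.
    This means |e_{n+1}| ≈ C|e_n|².

(b) With |e_n| = 10^(-7) and C = 1.8:
    |e_{n+1}| ≈ 1.8 × (10^(-7))² = 1.8 × 10^(-14)

(a) 2 (quadratic); (b) |e_{n+1}| ≈ 1.800e-14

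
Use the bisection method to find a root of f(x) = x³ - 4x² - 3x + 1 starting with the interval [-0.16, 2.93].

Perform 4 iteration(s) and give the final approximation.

f(x) = x³ - 4x² - 3x + 1
Initial interval: [-0.16, 2.93]

Iteration 1:
  c_1 = (-0.160000 + 2.930000)/2 = 1.385000
  f(c_1) = f(1.385000) = -8.171158
  f(a) × f(c) < 0, new interval: [-0.160000, 1.385000]
Iteration 2:
  c_2 = (-0.160000 + 1.385000)/2 = 0.612500
  f(c_2) = f(0.612500) = -2.108342
  f(a) × f(c) < 0, new interval: [-0.160000, 0.612500]
Iteration 3:
  c_3 = (-0.160000 + 0.612500)/2 = 0.226250
  f(c_3) = f(0.226250) = 0.128075
  f(a) × f(c) ≥ 0, new interval: [0.226250, 0.612500]
Iteration 4:
  c_4 = (0.226250 + 0.612500)/2 = 0.419375
  f(c_4) = f(0.419375) = -0.887869
  f(a) × f(c) < 0, new interval: [0.226250, 0.419375]

After 4 iteration(s), the approximation is c_4 = 0.419375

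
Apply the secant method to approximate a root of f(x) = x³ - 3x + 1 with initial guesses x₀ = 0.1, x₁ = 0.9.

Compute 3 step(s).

f(x) = x³ - 3x + 1
x₀ = 0.1, x₁ = 0.9

Secant formula: x_{n+1} = x_n - f(x_n)(x_n - x_{n-1})/(f(x_n) - f(x_{n-1}))

Iteration 1:
  f(0.100000) = 0.701000
  f(0.900000) = -0.971000
  x_2 = 0.900000 - (-0.971000)×(0.900000 - 0.100000)/(-0.971000 - 0.701000)
       = 0.435407
Iteration 2:
  f(0.900000) = -0.971000
  f(0.435407) = -0.223676
  x_3 = 0.435407 - (-0.223676)×(0.435407 - 0.900000)/(-0.223676 - (-0.971000))
       = 0.296353
Iteration 3:
  f(0.435407) = -0.223676
  f(0.296353) = 0.136969
  x_4 = 0.296353 - 0.136969×(0.296353 - 0.435407)/(0.136969 - (-0.223676))
       = 0.349164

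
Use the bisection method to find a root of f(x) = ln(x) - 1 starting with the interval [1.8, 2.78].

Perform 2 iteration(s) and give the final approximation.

f(x) = ln(x) - 1
Initial interval: [1.8, 2.78]

Iteration 1:
  c_1 = (1.800000 + 2.780000)/2 = 2.290000
  f(c_1) = f(2.290000) = -0.171448
  f(a) × f(c) ≥ 0, new interval: [2.290000, 2.780000]
Iteration 2:
  c_2 = (2.290000 + 2.780000)/2 = 2.535000
  f(c_2) = f(2.535000) = -0.069806
  f(a) × f(c) ≥ 0, new interval: [2.535000, 2.780000]

After 2 iteration(s), the approximation is c_2 = 2.535000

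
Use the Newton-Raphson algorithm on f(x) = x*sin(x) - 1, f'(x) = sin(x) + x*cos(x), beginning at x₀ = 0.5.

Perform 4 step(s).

f(x) = x*sin(x) - 1
f'(x) = sin(x) + x*cos(x)
x₀ = 0.5

Newton-Raphson formula: x_{n+1} = x_n - f(x_n)/f'(x_n)

Iteration 1:
  f(0.500000) = -0.760287
  f'(0.500000) = 0.918217
  x_1 = 0.500000 - (-0.760287)/0.918217 = 1.328004
Iteration 2:
  f(1.328004) = 0.289054
  f'(1.328004) = 1.289941
  x_2 = 1.328004 - 0.289054/1.289941 = 1.103921
Iteration 3:
  f(1.103921) = -0.014222
  f'(1.103921) = 1.389852
  x_3 = 1.103921 - (-0.014222)/1.389852 = 1.114154
Iteration 4:
  f(1.114154) = -0.000005
  f'(1.114154) = 1.388810
  x_4 = 1.114154 - (-0.000005)/1.388810 = 1.114157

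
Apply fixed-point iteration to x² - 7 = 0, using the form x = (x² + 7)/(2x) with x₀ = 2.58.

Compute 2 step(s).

Equation: x² - 7 = 0
Fixed-point form: x = (x² + 7)/(2x)
x₀ = 2.58

x_1 = g(2.580000) = 2.646589
x_2 = g(2.646589) = 2.645751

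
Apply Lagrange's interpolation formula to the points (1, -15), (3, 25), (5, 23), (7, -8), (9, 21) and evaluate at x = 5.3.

Lagrange interpolation formula:
P(x) = Σ yᵢ × Lᵢ(x)
where Lᵢ(x) = Π_{j≠i} (x - xⱼ)/(xᵢ - xⱼ)

L_0(5.3) = (5.3 - 3)/(1 - 3) × (5.3 - 5)/(1 - 5) × (5.3 - 7)/(1 - 7) × (5.3 - 9)/(1 - 9) = 0.011302
L_1(5.3) = (5.3 - 1)/(3 - 1) × (5.3 - 5)/(3 - 5) × (5.3 - 7)/(3 - 7) × (5.3 - 9)/(3 - 9) = -0.084522
L_2(5.3) = (5.3 - 1)/(5 - 1) × (5.3 - 3)/(5 - 3) × (5.3 - 7)/(5 - 7) × (5.3 - 9)/(5 - 9) = 0.972002
L_3(5.3) = (5.3 - 1)/(7 - 1) × (5.3 - 3)/(7 - 3) × (5.3 - 5)/(7 - 5) × (5.3 - 9)/(7 - 9) = 0.114353
L_4(5.3) = (5.3 - 1)/(9 - 1) × (5.3 - 3)/(9 - 3) × (5.3 - 5)/(9 - 5) × (5.3 - 7)/(9 - 7) = -0.013135

P(5.3) = (-15)×L_0(5.3) + 25×L_1(5.3) + 23×L_2(5.3) + (-8)×L_3(5.3) + 21×L_4(5.3)
P(5.3) = 18.882791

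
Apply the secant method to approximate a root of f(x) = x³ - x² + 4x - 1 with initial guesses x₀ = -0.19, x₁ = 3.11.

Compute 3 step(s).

f(x) = x³ - x² + 4x - 1
x₀ = -0.19, x₁ = 3.11

Secant formula: x_{n+1} = x_n - f(x_n)(x_n - x_{n-1})/(f(x_n) - f(x_{n-1}))

Iteration 1:
  f(-0.190000) = -1.802959
  f(3.110000) = 31.848131
  x_2 = 3.110000 - 31.848131×(3.110000 - (-0.190000))/(31.848131 - (-1.802959))
       = -0.013193
Iteration 2:
  f(3.110000) = 31.848131
  f(-0.013193) = -1.052946
  x_3 = -0.013193 - (-1.052946)×(-0.013193 - 3.110000)/(-1.052946 - 31.848131)
       = 0.086760
Iteration 3:
  f(-0.013193) = -1.052946
  f(0.086760) = -0.659833
  x_4 = 0.086760 - (-0.659833)×(0.086760 - (-0.013193))/(-0.659833 - (-1.052946))
       = 0.254529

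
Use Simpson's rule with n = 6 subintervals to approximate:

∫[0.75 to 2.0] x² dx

f(x) = x²
a = 0.75, b = 2.0, n = 6
h = (b - a)/n = 0.208333

Simpson's rule: (h/3)[f(x₀) + 4f(x₁) + 2f(x₂) + ... + f(xₙ)]

x_0 = 0.7500, f(x_0) = 0.562500, coefficient = 1
x_1 = 0.9583, f(x_1) = 0.918403, coefficient = 4
x_2 = 1.1667, f(x_2) = 1.361111, coefficient = 2
x_3 = 1.3750, f(x_3) = 1.890625, coefficient = 4
x_4 = 1.5833, f(x_4) = 2.506944, coefficient = 2
x_5 = 1.7917, f(x_5) = 3.210069, coefficient = 4
x_6 = 2.0000, f(x_6) = 4.000000, coefficient = 1

I ≈ (0.208333/3) × 36.375000 = 2.526042
Exact value: 2.526042
Error: 0.000000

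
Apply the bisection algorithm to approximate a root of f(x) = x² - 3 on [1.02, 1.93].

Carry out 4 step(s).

f(x) = x² - 3
Initial interval: [1.02, 1.93]

Iteration 1:
  c_1 = (1.020000 + 1.930000)/2 = 1.475000
  f(c_1) = f(1.475000) = -0.824375
  f(a) × f(c) ≥ 0, new interval: [1.475000, 1.930000]
Iteration 2:
  c_2 = (1.475000 + 1.930000)/2 = 1.702500
  f(c_2) = f(1.702500) = -0.101494
  f(a) × f(c) ≥ 0, new interval: [1.702500, 1.930000]
Iteration 3:
  c_3 = (1.702500 + 1.930000)/2 = 1.816250
  f(c_3) = f(1.816250) = 0.298764
  f(a) × f(c) < 0, new interval: [1.702500, 1.816250]
Iteration 4:
  c_4 = (1.702500 + 1.816250)/2 = 1.759375
  f(c_4) = f(1.759375) = 0.095400
  f(a) × f(c) < 0, new interval: [1.702500, 1.759375]

After 4 iteration(s), the approximation is c_4 = 1.759375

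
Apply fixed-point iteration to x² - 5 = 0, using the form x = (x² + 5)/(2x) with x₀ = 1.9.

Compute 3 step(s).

Equation: x² - 5 = 0
Fixed-point form: x = (x² + 5)/(2x)
x₀ = 1.9

x_1 = g(1.900000) = 2.265789
x_2 = g(2.265789) = 2.236263
x_3 = g(2.236263) = 2.236068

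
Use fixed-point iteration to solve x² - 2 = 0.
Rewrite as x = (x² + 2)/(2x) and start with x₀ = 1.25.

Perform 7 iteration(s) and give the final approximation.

Equation: x² - 2 = 0
Fixed-point form: x = (x² + 2)/(2x)
x₀ = 1.25

x_1 = g(1.250000) = 1.425000
x_2 = g(1.425000) = 1.414254
x_3 = g(1.414254) = 1.414214
x_4 = g(1.414214) = 1.414214
x_5 = g(1.414214) = 1.414214
x_6 = g(1.414214) = 1.414214
x_7 = g(1.414214) = 1.414214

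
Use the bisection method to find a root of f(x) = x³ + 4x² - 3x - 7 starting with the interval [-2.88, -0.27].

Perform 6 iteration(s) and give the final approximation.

f(x) = x³ + 4x² - 3x - 7
Initial interval: [-2.88, -0.27]

Iteration 1:
  c_1 = (-2.880000 + (-0.270000))/2 = -1.575000
  f(c_1) = f(-1.575000) = 3.740516
  f(a) × f(c) ≥ 0, new interval: [-1.575000, -0.270000]
Iteration 2:
  c_2 = (-1.575000 + (-0.270000))/2 = -0.922500
  f(c_2) = f(-0.922500) = -1.613528
  f(a) × f(c) < 0, new interval: [-1.575000, -0.922500]
Iteration 3:
  c_3 = (-1.575000 + (-0.922500))/2 = -1.248750
  f(c_3) = f(-1.248750) = 1.036485
  f(a) × f(c) ≥ 0, new interval: [-1.248750, -0.922500]
Iteration 4:
  c_4 = (-1.248750 + (-0.922500))/2 = -1.085625
  f(c_4) = f(-1.085625) = -0.308296
  f(a) × f(c) < 0, new interval: [-1.248750, -1.085625]
Iteration 5:
  c_5 = (-1.248750 + (-1.085625))/2 = -1.167188
  f(c_5) = f(-1.167188) = 0.360778
  f(a) × f(c) ≥ 0, new interval: [-1.167188, -1.085625]
Iteration 6:
  c_6 = (-1.167188 + (-1.085625))/2 = -1.126406
  f(c_6) = f(-1.126406) = 0.025209
  f(a) × f(c) ≥ 0, new interval: [-1.126406, -1.085625]

After 6 iteration(s), the approximation is c_6 = -1.126406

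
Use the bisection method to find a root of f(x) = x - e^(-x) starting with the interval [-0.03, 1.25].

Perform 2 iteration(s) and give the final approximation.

f(x) = x - e^(-x)
Initial interval: [-0.03, 1.25]

Iteration 1:
  c_1 = (-0.030000 + 1.250000)/2 = 0.610000
  f(c_1) = f(0.610000) = 0.066649
  f(a) × f(c) < 0, new interval: [-0.030000, 0.610000]
Iteration 2:
  c_2 = (-0.030000 + 0.610000)/2 = 0.290000
  f(c_2) = f(0.290000) = -0.458264
  f(a) × f(c) ≥ 0, new interval: [0.290000, 0.610000]

After 2 iteration(s), the approximation is c_2 = 0.290000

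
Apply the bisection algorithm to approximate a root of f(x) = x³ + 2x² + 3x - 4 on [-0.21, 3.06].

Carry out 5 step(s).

f(x) = x³ + 2x² + 3x - 4
Initial interval: [-0.21, 3.06]

Iteration 1:
  c_1 = (-0.210000 + 3.060000)/2 = 1.425000
  f(c_1) = f(1.425000) = 7.229891
  f(a) × f(c) < 0, new interval: [-0.210000, 1.425000]
Iteration 2:
  c_2 = (-0.210000 + 1.425000)/2 = 0.607500
  f(c_2) = f(0.607500) = -1.215186
  f(a) × f(c) ≥ 0, new interval: [0.607500, 1.425000]
Iteration 3:
  c_3 = (0.607500 + 1.425000)/2 = 1.016250
  f(c_3) = f(1.016250) = 2.163825
  f(a) × f(c) < 0, new interval: [0.607500, 1.016250]
Iteration 4:
  c_4 = (0.607500 + 1.016250)/2 = 0.811875
  f(c_4) = f(0.811875) = 0.289047
  f(a) × f(c) < 0, new interval: [0.607500, 0.811875]
Iteration 5:
  c_5 = (0.607500 + 0.811875)/2 = 0.709688
  f(c_5) = f(0.709688) = -0.506186
  f(a) × f(c) ≥ 0, new interval: [0.709688, 0.811875]

After 5 iteration(s), the approximation is c_5 = 0.709688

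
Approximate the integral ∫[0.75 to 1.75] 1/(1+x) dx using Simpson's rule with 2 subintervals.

f(x) = 1/(1+x)
a = 0.75, b = 1.75, n = 2
h = (b - a)/n = 0.500000

Simpson's rule: (h/3)[f(x₀) + 4f(x₁) + 2f(x₂) + ... + f(xₙ)]

x_0 = 0.7500, f(x_0) = 0.571429, coefficient = 1
x_1 = 1.2500, f(x_1) = 0.444444, coefficient = 4
x_2 = 1.7500, f(x_2) = 0.363636, coefficient = 1

I ≈ (0.500000/3) × 2.712843 = 0.452140
Exact value: 0.451985
Error: 0.000155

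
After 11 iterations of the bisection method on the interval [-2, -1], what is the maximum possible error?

Bisection error bound: |error| ≤ (b-a)/2^n
|error| ≤ (-1 - (-2))/2^11 = 1/2^11
|error| ≤ 0.0004882812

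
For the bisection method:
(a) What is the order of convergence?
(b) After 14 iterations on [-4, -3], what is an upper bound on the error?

(a) Bisection has linear (order 1) convergence; the error is halved each step.

(b) Error bound = (b-a)/2^n = (-3 - (-4))/2^{14}
    = 1/2^{14}

(a) 1 (linear); (b) error ≤ 6.10e-05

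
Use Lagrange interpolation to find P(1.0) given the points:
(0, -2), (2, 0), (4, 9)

Lagrange interpolation formula:
P(x) = Σ yᵢ × Lᵢ(x)
where Lᵢ(x) = Π_{j≠i} (x - xⱼ)/(xᵢ - xⱼ)

L_0(1.0) = (1.0 - 2)/(0 - 2) × (1.0 - 4)/(0 - 4) = 0.375000
L_1(1.0) = (1.0 - 0)/(2 - 0) × (1.0 - 4)/(2 - 4) = 0.750000
L_2(1.0) = (1.0 - 0)/(4 - 0) × (1.0 - 2)/(4 - 2) = -0.125000

P(1.0) = (-2)×L_0(1.0) + 0×L_1(1.0) + 9×L_2(1.0)
P(1.0) = -1.875000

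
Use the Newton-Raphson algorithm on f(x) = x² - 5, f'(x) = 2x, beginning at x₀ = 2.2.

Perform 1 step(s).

f(x) = x² - 5
f'(x) = 2x
x₀ = 2.2

Newton-Raphson formula: x_{n+1} = x_n - f(x_n)/f'(x_n)

Iteration 1:
  f(2.200000) = -0.160000
  f'(2.200000) = 4.400000
  x_1 = 2.200000 - (-0.160000)/4.400000 = 2.236364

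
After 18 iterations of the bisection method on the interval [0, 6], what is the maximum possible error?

Bisection error bound: |error| ≤ (b-a)/2^n
|error| ≤ (6 - 0)/2^18 = 6/2^18
|error| ≤ 0.0000228882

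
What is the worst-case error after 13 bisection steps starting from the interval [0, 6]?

Bisection error bound: |error| ≤ (b-a)/2^n
|error| ≤ (6 - 0)/2^13 = 6/2^13
|error| ≤ 0.0007324219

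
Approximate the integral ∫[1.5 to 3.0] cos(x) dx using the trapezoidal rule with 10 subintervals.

f(x) = cos(x)
a = 1.5, b = 3.0, n = 10
h = (b - a)/n = 0.150000

Trapezoidal rule: (h/2)[f(x₀) + 2f(x₁) + 2f(x₂) + ... + f(xₙ)]

x_0 = 1.5000, f(x_0) = 0.070737, coefficient = 1
x_1 = 1.6500, f(x_1) = -0.079121, coefficient = 2
x_2 = 1.8000, f(x_2) = -0.227202, coefficient = 2
x_3 = 1.9500, f(x_3) = -0.370181, coefficient = 2
x_4 = 2.1000, f(x_4) = -0.504846, coefficient = 2
x_5 = 2.2500, f(x_5) = -0.628174, coefficient = 2
x_6 = 2.4000, f(x_6) = -0.737394, coefficient = 2
x_7 = 2.5500, f(x_7) = -0.830054, coefficient = 2
x_8 = 2.7000, f(x_8) = -0.904072, coefficient = 2
x_9 = 2.8500, f(x_9) = -0.957787, coefficient = 2
x_10 = 3.0000, f(x_10) = -0.989992, coefficient = 1

I ≈ (0.150000/2) × -11.396916 = -0.854769
Exact value: -0.856375
Error: 0.001606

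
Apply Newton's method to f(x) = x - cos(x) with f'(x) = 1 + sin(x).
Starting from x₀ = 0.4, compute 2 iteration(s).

f(x) = x - cos(x)
f'(x) = 1 + sin(x)
x₀ = 0.4

Newton-Raphson formula: x_{n+1} = x_n - f(x_n)/f'(x_n)

Iteration 1:
  f(0.400000) = -0.521061
  f'(0.400000) = 1.389418
  x_1 = 0.400000 - (-0.521061)/1.389418 = 0.775021
Iteration 2:
  f(0.775021) = 0.060615
  f'(0.775021) = 1.699731
  x_2 = 0.775021 - 0.060615/1.699731 = 0.739360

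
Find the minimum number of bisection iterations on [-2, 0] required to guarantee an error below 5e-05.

We need (b-a)/2^n ≤ 5e-05
(0 - (-2))/2^n ≤ 5e-05
2/2^n ≤ 5e-05
2^n ≥ 40000
n ≥ log₂(40000) = 15.29
n ≥ 16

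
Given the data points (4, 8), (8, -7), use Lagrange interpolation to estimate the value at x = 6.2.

Lagrange interpolation formula:
P(x) = Σ yᵢ × Lᵢ(x)
where Lᵢ(x) = Π_{j≠i} (x - xⱼ)/(xᵢ - xⱼ)

L_0(6.2) = (6.2 - 8)/(4 - 8) = 0.450000
L_1(6.2) = (6.2 - 4)/(8 - 4) = 0.550000

P(6.2) = 8×L_0(6.2) + (-7)×L_1(6.2)
P(6.2) = -0.250000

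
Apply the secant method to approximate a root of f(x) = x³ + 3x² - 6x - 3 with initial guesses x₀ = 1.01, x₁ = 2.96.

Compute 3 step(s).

f(x) = x³ + 3x² - 6x - 3
x₀ = 1.01, x₁ = 2.96

Secant formula: x_{n+1} = x_n - f(x_n)(x_n - x_{n-1})/(f(x_n) - f(x_{n-1}))

Iteration 1:
  f(1.010000) = -4.969399
  f(2.960000) = 31.459136
  x_2 = 2.960000 - 31.459136×(2.960000 - 1.010000)/(31.459136 - (-4.969399))
       = 1.276009
Iteration 2:
  f(2.960000) = 31.459136
  f(1.276009) = -3.693859
  x_3 = 1.276009 - (-3.693859)×(1.276009 - 2.960000)/(-3.693859 - 31.459136)
       = 1.452962
Iteration 3:
  f(1.276009) = -3.693859
  f(1.452962) = -2.317129
  x_4 = 1.452962 - (-2.317129)×(1.452962 - 1.276009)/(-2.317129 - (-3.693859))
       = 1.750786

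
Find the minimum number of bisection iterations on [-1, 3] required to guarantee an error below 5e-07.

We need (b-a)/2^n ≤ 5e-07
(3 - (-1))/2^n ≤ 5e-07
4/2^n ≤ 5e-07
2^n ≥ 8000000
n ≥ log₂(8000000) = 22.93
n ≥ 23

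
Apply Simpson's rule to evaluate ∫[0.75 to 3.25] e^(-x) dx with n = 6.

f(x) = e^(-x)
a = 0.75, b = 3.25, n = 6
h = (b - a)/n = 0.416667

Simpson's rule: (h/3)[f(x₀) + 4f(x₁) + 2f(x₂) + ... + f(xₙ)]

x_0 = 0.7500, f(x_0) = 0.472367, coefficient = 1
x_1 = 1.1667, f(x_1) = 0.311403, coefficient = 4
x_2 = 1.5833, f(x_2) = 0.205290, coefficient = 2
x_3 = 2.0000, f(x_3) = 0.135335, coefficient = 4
x_4 = 2.4167, f(x_4) = 0.089219, coefficient = 2
x_5 = 2.8333, f(x_5) = 0.058816, coefficient = 4
x_6 = 3.2500, f(x_6) = 0.038774, coefficient = 1

I ≈ (0.416667/3) × 3.122377 = 0.433663
Exact value: 0.433592
Error: 0.000071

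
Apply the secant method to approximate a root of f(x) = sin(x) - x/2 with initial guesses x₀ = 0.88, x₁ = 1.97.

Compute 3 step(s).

f(x) = sin(x) - x/2
x₀ = 0.88, x₁ = 1.97

Secant formula: x_{n+1} = x_n - f(x_n)(x_n - x_{n-1})/(f(x_n) - f(x_{n-1}))

Iteration 1:
  f(0.880000) = 0.330739
  f(1.970000) = -0.063629
  x_2 = 1.970000 - (-0.063629)×(1.970000 - 0.880000)/(-0.063629 - 0.330739)
       = 1.794134
Iteration 2:
  f(1.970000) = -0.063629
  f(1.794134) = 0.078096
  x_3 = 1.794134 - 0.078096×(1.794134 - 1.970000)/(0.078096 - (-0.063629))
       = 1.891043
Iteration 3:
  f(1.794134) = 0.078096
  f(1.891043) = 0.003636
  x_4 = 1.891043 - 0.003636×(1.891043 - 1.794134)/(0.003636 - 0.078096)
       = 1.895776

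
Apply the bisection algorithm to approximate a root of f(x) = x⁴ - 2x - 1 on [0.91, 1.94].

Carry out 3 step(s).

f(x) = x⁴ - 2x - 1
Initial interval: [0.91, 1.94]

Iteration 1:
  c_1 = (0.910000 + 1.940000)/2 = 1.425000
  f(c_1) = f(1.425000) = 0.273438
  f(a) × f(c) < 0, new interval: [0.910000, 1.425000]
Iteration 2:
  c_2 = (0.910000 + 1.425000)/2 = 1.167500
  f(c_2) = f(1.167500) = -1.477078
  f(a) × f(c) ≥ 0, new interval: [1.167500, 1.425000]
Iteration 3:
  c_3 = (1.167500 + 1.425000)/2 = 1.296250
  f(c_3) = f(1.296250) = -0.769213
  f(a) × f(c) ≥ 0, new interval: [1.296250, 1.425000]

After 3 iteration(s), the approximation is c_3 = 1.296250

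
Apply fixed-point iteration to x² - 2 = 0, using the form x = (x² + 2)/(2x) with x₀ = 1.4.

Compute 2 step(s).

Equation: x² - 2 = 0
Fixed-point form: x = (x² + 2)/(2x)
x₀ = 1.4

x_1 = g(1.400000) = 1.414286
x_2 = g(1.414286) = 1.414214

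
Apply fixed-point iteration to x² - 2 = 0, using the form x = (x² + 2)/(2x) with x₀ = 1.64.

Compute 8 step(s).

Equation: x² - 2 = 0
Fixed-point form: x = (x² + 2)/(2x)
x₀ = 1.64

x_1 = g(1.640000) = 1.429756
x_2 = g(1.429756) = 1.414298
x_3 = g(1.414298) = 1.414214
x_4 = g(1.414214) = 1.414214
x_5 = g(1.414214) = 1.414214
x_6 = g(1.414214) = 1.414214
x_7 = g(1.414214) = 1.414214
x_8 = g(1.414214) = 1.414214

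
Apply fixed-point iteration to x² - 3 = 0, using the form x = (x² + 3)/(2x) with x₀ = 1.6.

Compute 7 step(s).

Equation: x² - 3 = 0
Fixed-point form: x = (x² + 3)/(2x)
x₀ = 1.6

x_1 = g(1.600000) = 1.737500
x_2 = g(1.737500) = 1.732059
x_3 = g(1.732059) = 1.732051
x_4 = g(1.732051) = 1.732051
x_5 = g(1.732051) = 1.732051
x_6 = g(1.732051) = 1.732051
x_7 = g(1.732051) = 1.732051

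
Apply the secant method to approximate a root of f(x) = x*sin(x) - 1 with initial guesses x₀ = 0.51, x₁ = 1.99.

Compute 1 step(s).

f(x) = x*sin(x) - 1
x₀ = 0.51, x₁ = 1.99

Secant formula: x_{n+1} = x_n - f(x_n)(x_n - x_{n-1})/(f(x_n) - f(x_{n-1}))

Iteration 1:
  f(0.510000) = -0.751030
  f(1.990000) = 0.817693
  x_2 = 1.990000 - 0.817693×(1.990000 - 0.510000)/(0.817693 - (-0.751030))
       = 1.218554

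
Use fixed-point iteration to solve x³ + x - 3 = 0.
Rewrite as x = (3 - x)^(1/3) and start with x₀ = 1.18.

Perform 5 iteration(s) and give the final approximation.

Equation: x³ + x - 3 = 0
Fixed-point form: x = (3 - x)^(1/3)
x₀ = 1.18

x_1 = g(1.180000) = 1.220929
x_2 = g(1.220929) = 1.211707
x_3 = g(1.211707) = 1.213797
x_4 = g(1.213797) = 1.213324
x_5 = g(1.213324) = 1.213431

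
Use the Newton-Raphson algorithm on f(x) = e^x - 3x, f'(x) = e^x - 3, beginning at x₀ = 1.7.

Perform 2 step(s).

f(x) = e^x - 3x
f'(x) = e^x - 3
x₀ = 1.7

Newton-Raphson formula: x_{n+1} = x_n - f(x_n)/f'(x_n)

Iteration 1:
  f(1.700000) = 0.373947
  f'(1.700000) = 2.473947
  x_1 = 1.700000 - 0.373947/2.473947 = 1.548846
Iteration 2:
  f(1.548846) = 0.059498
  f'(1.548846) = 1.706036
  x_2 = 1.548846 - 0.059498/1.706036 = 1.513971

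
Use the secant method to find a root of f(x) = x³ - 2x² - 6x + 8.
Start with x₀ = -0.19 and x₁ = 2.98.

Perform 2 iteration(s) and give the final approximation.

f(x) = x³ - 2x² - 6x + 8
x₀ = -0.19, x₁ = 2.98

Secant formula: x_{n+1} = x_n - f(x_n)(x_n - x_{n-1})/(f(x_n) - f(x_{n-1}))

Iteration 1:
  f(-0.190000) = 9.060941
  f(2.980000) = -1.177208
  x_2 = 2.980000 - (-1.177208)×(2.980000 - (-0.190000))/(-1.177208 - 9.060941)
       = 2.615505
Iteration 2:
  f(2.980000) = -1.177208
  f(2.615505) = -3.482441
  x_3 = 2.615505 - (-3.482441)×(2.615505 - 2.980000)/(-3.482441 - (-1.177208))
       = 3.166136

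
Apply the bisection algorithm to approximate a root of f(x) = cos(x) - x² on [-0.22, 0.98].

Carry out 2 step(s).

f(x) = cos(x) - x²
Initial interval: [-0.22, 0.98]

Iteration 1:
  c_1 = (-0.220000 + 0.980000)/2 = 0.380000
  f(c_1) = f(0.380000) = 0.784265
  f(a) × f(c) ≥ 0, new interval: [0.380000, 0.980000]
Iteration 2:
  c_2 = (0.380000 + 0.980000)/2 = 0.680000
  f(c_2) = f(0.680000) = 0.315173
  f(a) × f(c) ≥ 0, new interval: [0.680000, 0.980000]

After 2 iteration(s), the approximation is c_2 = 0.680000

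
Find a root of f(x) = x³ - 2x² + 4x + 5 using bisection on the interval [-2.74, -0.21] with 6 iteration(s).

f(x) = x³ - 2x² + 4x + 5
Initial interval: [-2.74, -0.21]

Iteration 1:
  c_1 = (-2.740000 + (-0.210000))/2 = -1.475000
  f(c_1) = f(-1.475000) = -8.460297
  f(a) × f(c) ≥ 0, new interval: [-1.475000, -0.210000]
Iteration 2:
  c_2 = (-1.475000 + (-0.210000))/2 = -0.842500
  f(c_2) = f(-0.842500) = -0.387624
  f(a) × f(c) ≥ 0, new interval: [-0.842500, -0.210000]
Iteration 3:
  c_3 = (-0.842500 + (-0.210000))/2 = -0.526250
  f(c_3) = f(-0.526250) = 2.195383
  f(a) × f(c) < 0, new interval: [-0.842500, -0.526250]
Iteration 4:
  c_4 = (-0.842500 + (-0.526250))/2 = -0.684375
  f(c_4) = f(-0.684375) = 1.005222
  f(a) × f(c) < 0, new interval: [-0.842500, -0.684375]
Iteration 5:
  c_5 = (-0.842500 + (-0.684375))/2 = -0.763437
  f(c_5) = f(-0.763437) = 0.335617
  f(a) × f(c) < 0, new interval: [-0.842500, -0.763437]
Iteration 6:
  c_6 = (-0.842500 + (-0.763437))/2 = -0.802969
  f(c_6) = f(-0.802969) = -0.019114
  f(a) × f(c) ≥ 0, new interval: [-0.802969, -0.763437]

After 6 iteration(s), the approximation is c_6 = -0.802969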